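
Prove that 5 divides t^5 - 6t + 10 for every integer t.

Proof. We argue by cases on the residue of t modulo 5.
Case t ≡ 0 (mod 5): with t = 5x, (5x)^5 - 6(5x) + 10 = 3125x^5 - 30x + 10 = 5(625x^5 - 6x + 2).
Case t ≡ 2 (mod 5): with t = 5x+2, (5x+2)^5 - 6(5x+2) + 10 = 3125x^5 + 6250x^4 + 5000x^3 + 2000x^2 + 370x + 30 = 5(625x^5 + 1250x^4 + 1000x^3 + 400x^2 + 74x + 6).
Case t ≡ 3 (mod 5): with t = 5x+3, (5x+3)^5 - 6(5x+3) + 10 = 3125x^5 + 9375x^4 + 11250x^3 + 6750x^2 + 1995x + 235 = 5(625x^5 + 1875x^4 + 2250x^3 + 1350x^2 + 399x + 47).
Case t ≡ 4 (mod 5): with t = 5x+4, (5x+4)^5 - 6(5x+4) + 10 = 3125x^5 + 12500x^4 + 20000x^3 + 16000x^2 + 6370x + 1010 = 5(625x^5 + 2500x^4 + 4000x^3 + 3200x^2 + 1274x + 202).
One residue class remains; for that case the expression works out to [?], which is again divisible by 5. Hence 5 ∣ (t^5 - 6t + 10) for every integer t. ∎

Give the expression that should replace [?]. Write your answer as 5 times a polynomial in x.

Only t ≡ 1 (mod 5) is unaccounted for. Put t = 5x+1:
(5x+1)^5 - 6(5x+1) + 10 expands to 3125x^5 + 3125x^4 + 1250x^3 + 250x^2 - 5x + 5,
and factoring out 5 leaves 5(625x^5 + 625x^4 + 250x^3 + 50x^2 - x + 1).

5(625x^5 + 625x^4 + 250x^3 + 50x^2 - x + 1)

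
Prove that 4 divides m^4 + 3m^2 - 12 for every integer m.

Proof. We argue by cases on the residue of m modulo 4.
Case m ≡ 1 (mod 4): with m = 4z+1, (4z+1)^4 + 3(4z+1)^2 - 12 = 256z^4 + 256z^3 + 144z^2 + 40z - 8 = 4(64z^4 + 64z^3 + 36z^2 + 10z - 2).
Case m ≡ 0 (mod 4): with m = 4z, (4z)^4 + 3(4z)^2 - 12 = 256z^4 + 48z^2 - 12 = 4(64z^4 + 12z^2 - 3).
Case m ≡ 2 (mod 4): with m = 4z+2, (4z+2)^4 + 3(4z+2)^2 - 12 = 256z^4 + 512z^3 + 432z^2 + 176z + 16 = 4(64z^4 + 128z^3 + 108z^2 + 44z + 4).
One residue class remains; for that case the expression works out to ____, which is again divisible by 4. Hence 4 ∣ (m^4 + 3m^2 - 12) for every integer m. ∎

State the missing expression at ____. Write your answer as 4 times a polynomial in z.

Only m ≡ 3 (mod 4) is unaccounted for. Put m = 4z+3:
(4z+3)^4 + 3(4z+3)^2 - 12 expands to 256z^4 + 768z^3 + 912z^2 + 504z + 96,
and factoring out 4 leaves 4(64z^4 + 192z^3 + 228z^2 + 126z + 24).

4(64z^4 + 192z^3 + 228z^2 + 126z + 24)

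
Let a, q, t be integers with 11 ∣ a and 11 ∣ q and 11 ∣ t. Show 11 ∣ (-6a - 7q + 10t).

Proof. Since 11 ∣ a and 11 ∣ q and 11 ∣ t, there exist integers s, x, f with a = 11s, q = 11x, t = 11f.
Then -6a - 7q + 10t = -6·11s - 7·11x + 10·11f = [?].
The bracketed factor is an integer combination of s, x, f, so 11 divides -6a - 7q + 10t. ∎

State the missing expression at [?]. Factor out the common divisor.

Pull the common 11 out of every term: -6·11s - 7·11x + 10·11f = 11(10f - 6s - 7x).
10f - 6s - 7x is an integer, which exhibits the divisibility.

11(10f - 6s - 7x)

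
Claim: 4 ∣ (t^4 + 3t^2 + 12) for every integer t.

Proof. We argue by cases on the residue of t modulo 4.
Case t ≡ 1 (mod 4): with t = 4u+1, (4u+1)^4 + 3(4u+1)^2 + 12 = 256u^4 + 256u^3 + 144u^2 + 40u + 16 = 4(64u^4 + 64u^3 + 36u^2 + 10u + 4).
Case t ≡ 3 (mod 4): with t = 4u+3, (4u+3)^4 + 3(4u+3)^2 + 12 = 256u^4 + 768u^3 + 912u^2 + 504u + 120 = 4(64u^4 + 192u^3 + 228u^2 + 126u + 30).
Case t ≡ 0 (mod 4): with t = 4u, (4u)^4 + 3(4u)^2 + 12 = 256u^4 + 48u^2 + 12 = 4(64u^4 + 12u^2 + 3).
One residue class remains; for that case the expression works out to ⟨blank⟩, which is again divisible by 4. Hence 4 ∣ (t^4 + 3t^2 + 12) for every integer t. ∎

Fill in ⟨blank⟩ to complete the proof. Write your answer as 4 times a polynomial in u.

Only t ≡ 2 (mod 4) is unaccounted for. Put t = 4u+2:
(4u+2)^4 + 3(4u+2)^2 + 12 expands to 256u^4 + 512u^3 + 432u^2 + 176u + 40,
and factoring out 4 leaves 4(64u^4 + 128u^3 + 108u^2 + 44u + 10).

4(64u^4 + 128u^3 + 108u^2 + 44u + 10)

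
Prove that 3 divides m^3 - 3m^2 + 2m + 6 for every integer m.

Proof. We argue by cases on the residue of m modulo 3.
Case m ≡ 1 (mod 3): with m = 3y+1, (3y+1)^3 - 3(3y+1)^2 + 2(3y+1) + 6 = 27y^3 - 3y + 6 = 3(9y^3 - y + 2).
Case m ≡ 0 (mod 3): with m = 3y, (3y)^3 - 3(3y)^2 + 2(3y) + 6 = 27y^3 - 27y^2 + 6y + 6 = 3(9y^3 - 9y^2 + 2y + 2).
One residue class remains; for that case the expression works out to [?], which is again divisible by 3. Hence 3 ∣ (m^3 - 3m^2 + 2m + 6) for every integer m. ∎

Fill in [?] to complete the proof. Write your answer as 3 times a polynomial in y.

3(9y^3 + 9y^2 + 2y + 2)

Only m ≡ 2 (mod 3) is unaccounted for. Put m = 3y+2:
(3y+2)^3 - 3(3y+2)^2 + 2(3y+2) + 6 expands to 27y^3 + 27y^2 + 6y + 6,
and factoring out 3 leaves 3(9y^3 + 9y^2 + 2y + 2).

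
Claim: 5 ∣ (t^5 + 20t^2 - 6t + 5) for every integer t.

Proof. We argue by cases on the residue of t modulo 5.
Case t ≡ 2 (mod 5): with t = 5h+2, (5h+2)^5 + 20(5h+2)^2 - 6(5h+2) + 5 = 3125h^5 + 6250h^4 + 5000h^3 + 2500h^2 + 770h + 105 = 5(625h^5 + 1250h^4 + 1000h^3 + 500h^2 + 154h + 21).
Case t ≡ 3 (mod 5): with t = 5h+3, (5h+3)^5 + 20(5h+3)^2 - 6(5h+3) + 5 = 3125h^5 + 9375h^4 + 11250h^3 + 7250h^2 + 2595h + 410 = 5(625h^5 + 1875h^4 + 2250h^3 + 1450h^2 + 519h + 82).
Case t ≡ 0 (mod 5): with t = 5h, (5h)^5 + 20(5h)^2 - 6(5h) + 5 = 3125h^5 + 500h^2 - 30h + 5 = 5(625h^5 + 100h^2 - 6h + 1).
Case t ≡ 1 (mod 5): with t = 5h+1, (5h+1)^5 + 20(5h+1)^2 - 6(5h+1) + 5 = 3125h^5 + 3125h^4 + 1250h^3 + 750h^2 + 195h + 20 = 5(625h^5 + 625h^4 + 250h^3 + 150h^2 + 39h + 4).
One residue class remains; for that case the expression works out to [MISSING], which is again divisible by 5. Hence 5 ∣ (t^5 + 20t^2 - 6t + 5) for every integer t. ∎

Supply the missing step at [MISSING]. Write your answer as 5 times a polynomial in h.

5(625h^5 + 2500h^4 + 4000h^3 + 3300h^2 + 1434h + 265)

The residues treated are {2, 3, 0, 1}, so the missing case is t ≡ 4 (mod 5); write t = 5h+4.
Then (5h+4)^5 + 20(5h+4)^2 - 6(5h+4) + 5 = 3125h^5 + 12500h^4 + 20000h^3 + 16500h^2 + 7170h + 1325 = 5(625h^5 + 2500h^4 + 4000h^3 + 3300h^2 + 1434h + 265).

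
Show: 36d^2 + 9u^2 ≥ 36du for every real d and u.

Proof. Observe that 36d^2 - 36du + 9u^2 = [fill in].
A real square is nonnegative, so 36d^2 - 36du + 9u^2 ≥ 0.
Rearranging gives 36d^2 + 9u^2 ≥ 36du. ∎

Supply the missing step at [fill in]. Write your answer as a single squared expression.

(6d - 3u)^2

36d^2 - 36du + 9u^2 is a perfect-square trinomial: the outer terms are (6d)^2 and (3u)^2, and the cross term is -2·6d·3u.
So 36d^2 - 36du + 9u^2 = (6d - 3u)^2 ≥ 0.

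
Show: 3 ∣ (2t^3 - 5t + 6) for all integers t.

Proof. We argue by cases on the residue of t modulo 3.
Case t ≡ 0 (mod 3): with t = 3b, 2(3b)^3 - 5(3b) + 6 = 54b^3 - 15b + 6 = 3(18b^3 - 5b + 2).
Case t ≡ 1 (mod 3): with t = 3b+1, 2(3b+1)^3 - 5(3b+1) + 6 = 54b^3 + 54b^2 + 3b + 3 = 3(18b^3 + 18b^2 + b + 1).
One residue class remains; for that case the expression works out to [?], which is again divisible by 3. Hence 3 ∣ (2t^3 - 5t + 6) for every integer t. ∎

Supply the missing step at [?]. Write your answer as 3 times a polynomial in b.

Only t ≡ 2 (mod 3) is unaccounted for. Put t = 3b+2:
2(3b+2)^3 - 5(3b+2) + 6 expands to 54b^3 + 108b^2 + 57b + 12,
and factoring out 3 leaves 3(18b^3 + 36b^2 + 19b + 4).

3(18b^3 + 36b^2 + 19b + 4)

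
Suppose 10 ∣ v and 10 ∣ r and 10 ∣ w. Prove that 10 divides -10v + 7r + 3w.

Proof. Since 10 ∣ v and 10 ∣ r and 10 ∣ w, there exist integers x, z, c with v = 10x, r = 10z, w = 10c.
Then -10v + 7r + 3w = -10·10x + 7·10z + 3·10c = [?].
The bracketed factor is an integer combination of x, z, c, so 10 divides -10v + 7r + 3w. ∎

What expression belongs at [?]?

10(3c - 10x + 7z)

Pull the common 10 out of every term: -10·10x + 7·10z + 3·10c = 10(3c - 10x + 7z).
3c - 10x + 7z is an integer, which exhibits the divisibility.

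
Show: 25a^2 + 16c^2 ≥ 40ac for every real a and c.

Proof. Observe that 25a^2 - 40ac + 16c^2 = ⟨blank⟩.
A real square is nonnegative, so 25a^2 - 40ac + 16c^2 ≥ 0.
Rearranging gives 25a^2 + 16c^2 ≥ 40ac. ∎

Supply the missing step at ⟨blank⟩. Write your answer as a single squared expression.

(5a - 4c)^2

25a^2 - 40ac + 16c^2 is a perfect-square trinomial: the outer terms are (5a)^2 and (4c)^2, and the cross term is -2·5a·4c.
So 25a^2 - 40ac + 16c^2 = (5a - 4c)^2 ≥ 0.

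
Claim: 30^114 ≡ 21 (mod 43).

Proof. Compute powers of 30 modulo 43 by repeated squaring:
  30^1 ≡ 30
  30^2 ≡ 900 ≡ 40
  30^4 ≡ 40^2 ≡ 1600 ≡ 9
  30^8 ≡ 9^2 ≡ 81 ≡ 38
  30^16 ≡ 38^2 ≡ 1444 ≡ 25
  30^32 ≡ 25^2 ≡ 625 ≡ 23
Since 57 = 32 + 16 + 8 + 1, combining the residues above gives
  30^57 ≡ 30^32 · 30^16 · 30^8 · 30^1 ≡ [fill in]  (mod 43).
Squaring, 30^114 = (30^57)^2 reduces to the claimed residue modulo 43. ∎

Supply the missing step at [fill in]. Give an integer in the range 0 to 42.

8

30^32 · 30^16 · 30^8 · 30^1 ≡ 23 · 25 · 38 · 30 = 655500.
655500 mod 43 = 8, so 30^57 ≡ 8 (mod 43).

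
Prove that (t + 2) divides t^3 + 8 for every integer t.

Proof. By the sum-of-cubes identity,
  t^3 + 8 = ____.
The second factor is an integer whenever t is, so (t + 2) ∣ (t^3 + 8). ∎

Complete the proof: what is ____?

Polynomial division of t^3 + 8 by t + 2 leaves remainder 0 and quotient t^2 - 2t + 4.
Hence t^3 + 8 = (t + 2)(t^2 - 2t + 4).

(t + 2)(t^2 - 2t + 4)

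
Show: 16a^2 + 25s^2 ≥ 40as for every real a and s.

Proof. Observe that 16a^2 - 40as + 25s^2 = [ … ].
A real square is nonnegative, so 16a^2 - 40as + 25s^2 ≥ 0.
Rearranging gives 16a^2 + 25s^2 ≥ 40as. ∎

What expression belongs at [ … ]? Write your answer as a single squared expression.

16a^2 - 40as + 25s^2 is a perfect-square trinomial: the outer terms are (4a)^2 and (5s)^2, and the cross term is -2·4a·5s.
So 16a^2 - 40as + 25s^2 = (4a - 5s)^2 ≥ 0.

(4a - 5s)^2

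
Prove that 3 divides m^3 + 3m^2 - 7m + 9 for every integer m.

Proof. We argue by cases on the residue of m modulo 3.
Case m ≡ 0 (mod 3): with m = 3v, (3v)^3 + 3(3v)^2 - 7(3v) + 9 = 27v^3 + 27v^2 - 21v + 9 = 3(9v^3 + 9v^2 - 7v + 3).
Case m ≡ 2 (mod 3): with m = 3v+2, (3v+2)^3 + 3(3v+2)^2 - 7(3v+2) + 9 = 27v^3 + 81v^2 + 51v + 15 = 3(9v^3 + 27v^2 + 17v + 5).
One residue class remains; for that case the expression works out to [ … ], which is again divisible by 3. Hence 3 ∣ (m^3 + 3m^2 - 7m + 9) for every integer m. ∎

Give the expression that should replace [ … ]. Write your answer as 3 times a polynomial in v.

3(9v^3 + 18v^2 + 2v + 2)

The residues treated are {0, 2}, so the missing case is m ≡ 1 (mod 3); write m = 3v+1.
Then (3v+1)^3 + 3(3v+1)^2 - 7(3v+1) + 9 = 27v^3 + 54v^2 + 6v + 6 = 3(9v^3 + 18v^2 + 2v + 2).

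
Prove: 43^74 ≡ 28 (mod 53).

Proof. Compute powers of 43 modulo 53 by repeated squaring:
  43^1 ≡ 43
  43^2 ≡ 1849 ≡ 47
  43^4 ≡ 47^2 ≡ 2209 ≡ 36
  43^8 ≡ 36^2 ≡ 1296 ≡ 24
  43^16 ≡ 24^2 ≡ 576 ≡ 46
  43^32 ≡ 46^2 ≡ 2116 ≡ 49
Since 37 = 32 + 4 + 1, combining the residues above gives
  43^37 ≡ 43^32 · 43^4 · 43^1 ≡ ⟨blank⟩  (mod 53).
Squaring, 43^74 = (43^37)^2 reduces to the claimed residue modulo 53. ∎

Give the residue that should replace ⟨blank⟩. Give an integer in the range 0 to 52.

9

Multiply the listed residues: 49 · 36 · 43 = 1764 → 75852.
Reducing modulo 53: 75852 = 1431·53 + 9, so 43^37 ≡ 9.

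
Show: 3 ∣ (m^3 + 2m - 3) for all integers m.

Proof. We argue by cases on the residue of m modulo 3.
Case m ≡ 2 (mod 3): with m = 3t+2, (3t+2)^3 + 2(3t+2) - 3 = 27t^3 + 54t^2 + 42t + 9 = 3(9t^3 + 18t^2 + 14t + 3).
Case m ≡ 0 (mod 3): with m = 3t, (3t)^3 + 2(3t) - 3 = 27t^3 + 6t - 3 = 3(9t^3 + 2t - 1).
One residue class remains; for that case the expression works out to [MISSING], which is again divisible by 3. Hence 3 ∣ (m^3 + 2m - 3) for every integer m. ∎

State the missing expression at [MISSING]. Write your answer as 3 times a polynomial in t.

3(9t^3 + 9t^2 + 5t)

Only m ≡ 1 (mod 3) is unaccounted for. Put m = 3t+1:
(3t+1)^3 + 2(3t+1) - 3 expands to 27t^3 + 27t^2 + 15t,
and factoring out 3 leaves 3(9t^3 + 9t^2 + 5t).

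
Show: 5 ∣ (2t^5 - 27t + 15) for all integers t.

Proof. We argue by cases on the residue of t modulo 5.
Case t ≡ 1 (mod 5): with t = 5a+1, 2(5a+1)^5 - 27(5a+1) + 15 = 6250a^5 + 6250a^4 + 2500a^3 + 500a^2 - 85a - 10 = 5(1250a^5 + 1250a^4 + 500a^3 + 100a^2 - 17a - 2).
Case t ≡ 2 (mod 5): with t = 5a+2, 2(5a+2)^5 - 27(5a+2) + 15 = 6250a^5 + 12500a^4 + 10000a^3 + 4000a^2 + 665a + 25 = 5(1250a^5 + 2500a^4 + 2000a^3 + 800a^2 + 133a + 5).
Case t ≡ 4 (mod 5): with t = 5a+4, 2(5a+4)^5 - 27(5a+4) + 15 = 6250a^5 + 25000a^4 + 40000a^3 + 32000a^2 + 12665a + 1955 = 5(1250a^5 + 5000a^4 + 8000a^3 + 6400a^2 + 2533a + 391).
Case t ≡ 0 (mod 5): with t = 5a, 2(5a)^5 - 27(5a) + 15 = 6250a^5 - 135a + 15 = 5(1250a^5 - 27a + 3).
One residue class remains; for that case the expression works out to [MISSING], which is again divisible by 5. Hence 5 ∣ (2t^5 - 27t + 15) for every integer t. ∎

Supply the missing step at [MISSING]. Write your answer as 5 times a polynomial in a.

Only t ≡ 3 (mod 5) is unaccounted for. Put t = 5a+3:
2(5a+3)^5 - 27(5a+3) + 15 expands to 6250a^5 + 18750a^4 + 22500a^3 + 13500a^2 + 3915a + 420,
and factoring out 5 leaves 5(1250a^5 + 3750a^4 + 4500a^3 + 2700a^2 + 783a + 84).

5(1250a^5 + 3750a^4 + 4500a^3 + 2700a^2 + 783a + 84)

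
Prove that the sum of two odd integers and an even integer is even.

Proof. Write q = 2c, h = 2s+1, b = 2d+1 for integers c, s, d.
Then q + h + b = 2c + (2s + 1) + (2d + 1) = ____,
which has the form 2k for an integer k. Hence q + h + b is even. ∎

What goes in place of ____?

2(c + d + s + 1)

Expanding: 2c + (2s + 1) + (2d + 1) = 2c + 2d + 2s + 2.
Every term is even; pulling out the factor of 2 gives 2(c + d + s + 1).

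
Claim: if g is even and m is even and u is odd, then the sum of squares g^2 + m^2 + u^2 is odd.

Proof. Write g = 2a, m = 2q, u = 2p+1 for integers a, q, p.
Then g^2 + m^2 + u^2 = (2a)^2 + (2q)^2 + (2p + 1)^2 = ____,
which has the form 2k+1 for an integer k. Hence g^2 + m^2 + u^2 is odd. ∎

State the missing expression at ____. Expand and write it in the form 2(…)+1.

Expanding: (2a)^2 + (2q)^2 + (2p + 1)^2 = 4a^2 + 4p^2 + 4p + 4q^2 + 1.
Every term except the constant is even, so this is 2(2a^2 + 2p^2 + 2p + 2q^2) + 1,
and 2a^2 + 2p^2 + 2p + 2q^2 ∈ ℤ gives the required form.

2(2a^2 + 2p^2 + 2p + 2q^2) + 1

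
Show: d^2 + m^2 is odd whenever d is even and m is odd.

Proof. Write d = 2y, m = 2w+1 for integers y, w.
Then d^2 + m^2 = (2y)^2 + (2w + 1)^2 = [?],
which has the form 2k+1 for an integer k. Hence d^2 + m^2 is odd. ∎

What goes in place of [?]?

2(2w^2 + 2w + 2y^2) + 1

(2y)^2 + (2w + 1)^2 = 4w^2 + 4w + 4y^2 + 1
= 2(2w^2 + 2w + 2y^2) + 1.
Since 2w^2 + 2w + 2y^2 is an integer, the sum of squares is of the form 2k+1 for an integer k.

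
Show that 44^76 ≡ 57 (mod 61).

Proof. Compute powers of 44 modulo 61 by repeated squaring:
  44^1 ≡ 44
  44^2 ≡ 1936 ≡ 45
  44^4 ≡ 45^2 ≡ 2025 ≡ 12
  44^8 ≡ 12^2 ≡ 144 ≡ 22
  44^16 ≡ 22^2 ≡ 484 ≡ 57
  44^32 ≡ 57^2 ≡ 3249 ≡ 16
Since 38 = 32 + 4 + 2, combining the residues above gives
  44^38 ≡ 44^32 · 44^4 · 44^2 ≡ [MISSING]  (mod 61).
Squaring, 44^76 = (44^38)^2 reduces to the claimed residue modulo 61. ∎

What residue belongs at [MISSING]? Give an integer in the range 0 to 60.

44^32 · 44^4 · 44^2 ≡ 16 · 12 · 45 = 8640.
8640 mod 61 = 39, so 44^38 ≡ 39 (mod 61).

39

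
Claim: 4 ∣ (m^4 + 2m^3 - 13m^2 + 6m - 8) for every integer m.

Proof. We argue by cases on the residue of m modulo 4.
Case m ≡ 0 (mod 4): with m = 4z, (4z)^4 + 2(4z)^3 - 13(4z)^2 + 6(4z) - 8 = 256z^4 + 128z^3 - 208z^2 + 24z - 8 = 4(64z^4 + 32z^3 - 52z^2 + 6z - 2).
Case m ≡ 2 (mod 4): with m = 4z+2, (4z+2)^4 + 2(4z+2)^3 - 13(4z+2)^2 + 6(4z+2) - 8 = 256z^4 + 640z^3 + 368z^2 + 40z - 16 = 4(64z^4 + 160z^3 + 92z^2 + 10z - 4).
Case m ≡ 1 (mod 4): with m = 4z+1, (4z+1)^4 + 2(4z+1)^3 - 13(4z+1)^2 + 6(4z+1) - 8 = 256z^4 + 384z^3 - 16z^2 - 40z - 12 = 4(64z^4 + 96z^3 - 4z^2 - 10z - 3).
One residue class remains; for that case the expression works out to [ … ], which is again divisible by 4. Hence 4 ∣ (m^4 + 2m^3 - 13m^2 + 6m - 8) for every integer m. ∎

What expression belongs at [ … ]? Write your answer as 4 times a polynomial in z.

4(64z^4 + 224z^3 + 236z^2 + 90z + 7)

Only m ≡ 3 (mod 4) is unaccounted for. Put m = 4z+3:
(4z+3)^4 + 2(4z+3)^3 - 13(4z+3)^2 + 6(4z+3) - 8 expands to 256z^4 + 896z^3 + 944z^2 + 360z + 28,
and factoring out 4 leaves 4(64z^4 + 224z^3 + 236z^2 + 90z + 7).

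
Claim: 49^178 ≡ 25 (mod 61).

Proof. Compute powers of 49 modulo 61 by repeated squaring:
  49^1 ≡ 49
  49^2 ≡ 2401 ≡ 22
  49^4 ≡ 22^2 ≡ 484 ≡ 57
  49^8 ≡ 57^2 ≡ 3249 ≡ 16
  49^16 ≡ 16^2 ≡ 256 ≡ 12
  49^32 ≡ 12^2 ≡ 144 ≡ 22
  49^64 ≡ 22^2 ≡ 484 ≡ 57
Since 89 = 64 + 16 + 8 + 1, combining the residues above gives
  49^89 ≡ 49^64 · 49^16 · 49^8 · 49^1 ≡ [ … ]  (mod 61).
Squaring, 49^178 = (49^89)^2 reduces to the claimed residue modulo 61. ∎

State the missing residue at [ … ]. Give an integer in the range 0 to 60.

5

49^64 · 49^16 · 49^8 · 49^1 ≡ 57 · 12 · 16 · 49 = 536256.
536256 mod 61 = 5, so 49^89 ≡ 5 (mod 61).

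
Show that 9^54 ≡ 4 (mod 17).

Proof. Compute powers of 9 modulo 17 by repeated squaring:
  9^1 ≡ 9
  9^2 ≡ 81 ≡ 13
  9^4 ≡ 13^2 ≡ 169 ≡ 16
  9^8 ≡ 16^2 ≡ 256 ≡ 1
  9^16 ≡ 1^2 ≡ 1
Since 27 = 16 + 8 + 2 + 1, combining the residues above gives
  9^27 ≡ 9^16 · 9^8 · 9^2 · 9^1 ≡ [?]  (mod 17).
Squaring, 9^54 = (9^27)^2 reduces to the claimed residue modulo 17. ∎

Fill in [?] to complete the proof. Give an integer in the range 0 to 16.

Multiply the listed residues: 1 · 1 · 13 · 9 = 1 → 13 → 117.
Reducing modulo 17: 117 = 6·17 + 15, so 9^27 ≡ 15.

15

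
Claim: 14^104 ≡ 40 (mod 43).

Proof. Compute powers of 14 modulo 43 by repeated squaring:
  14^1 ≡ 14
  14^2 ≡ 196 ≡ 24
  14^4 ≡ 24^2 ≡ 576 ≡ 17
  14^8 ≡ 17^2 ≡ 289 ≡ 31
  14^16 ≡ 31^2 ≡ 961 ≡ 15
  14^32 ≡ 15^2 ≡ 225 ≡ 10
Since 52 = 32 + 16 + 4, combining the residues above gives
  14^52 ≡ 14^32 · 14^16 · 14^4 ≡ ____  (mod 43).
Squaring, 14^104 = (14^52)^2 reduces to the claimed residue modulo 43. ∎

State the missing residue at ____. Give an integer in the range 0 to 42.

14^32 · 14^16 · 14^4 ≡ 10 · 15 · 17 = 2550.
2550 mod 43 = 13, so 14^52 ≡ 13 (mod 43).

13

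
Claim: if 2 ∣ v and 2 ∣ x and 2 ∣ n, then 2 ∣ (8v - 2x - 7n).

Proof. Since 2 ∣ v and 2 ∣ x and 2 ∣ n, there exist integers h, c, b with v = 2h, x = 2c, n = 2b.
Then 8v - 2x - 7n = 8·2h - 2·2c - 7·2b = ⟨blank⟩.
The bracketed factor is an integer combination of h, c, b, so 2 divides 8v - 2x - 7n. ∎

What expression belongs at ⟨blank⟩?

Each term has a factor of 2: 8·2h - 2·2c - 7·2b = 2·(-7b - 2c + 8h).
Since -7b - 2c + 8h is an integer, 2 ∣ (8v - 2x - 7n).

2(-7b - 2c + 8h)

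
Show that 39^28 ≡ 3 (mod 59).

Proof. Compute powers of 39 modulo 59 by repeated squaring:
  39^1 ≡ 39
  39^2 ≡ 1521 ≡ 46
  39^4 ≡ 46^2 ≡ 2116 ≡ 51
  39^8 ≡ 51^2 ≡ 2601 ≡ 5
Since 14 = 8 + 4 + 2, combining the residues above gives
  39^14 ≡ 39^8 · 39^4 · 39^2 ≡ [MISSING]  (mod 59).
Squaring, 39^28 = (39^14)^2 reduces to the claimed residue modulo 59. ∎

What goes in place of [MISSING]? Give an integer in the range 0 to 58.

48

39^8 · 39^4 · 39^2 ≡ 5 · 51 · 46 = 11730.
11730 mod 59 = 48, so 39^14 ≡ 48 (mod 59).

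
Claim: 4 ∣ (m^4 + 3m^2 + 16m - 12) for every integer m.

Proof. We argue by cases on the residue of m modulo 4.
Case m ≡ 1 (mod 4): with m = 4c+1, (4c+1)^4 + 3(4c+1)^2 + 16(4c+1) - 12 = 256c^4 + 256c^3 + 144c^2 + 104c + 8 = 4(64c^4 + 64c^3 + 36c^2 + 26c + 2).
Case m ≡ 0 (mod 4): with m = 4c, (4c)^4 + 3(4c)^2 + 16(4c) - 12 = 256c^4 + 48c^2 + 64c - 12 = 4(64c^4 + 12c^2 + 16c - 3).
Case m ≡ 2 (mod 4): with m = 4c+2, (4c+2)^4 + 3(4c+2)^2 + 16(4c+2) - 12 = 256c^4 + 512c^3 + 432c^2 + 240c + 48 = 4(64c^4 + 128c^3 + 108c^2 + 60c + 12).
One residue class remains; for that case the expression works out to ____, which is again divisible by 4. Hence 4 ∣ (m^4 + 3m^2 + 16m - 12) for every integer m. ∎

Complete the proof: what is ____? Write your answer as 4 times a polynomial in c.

Only m ≡ 3 (mod 4) is unaccounted for. Put m = 4c+3:
(4c+3)^4 + 3(4c+3)^2 + 16(4c+3) - 12 expands to 256c^4 + 768c^3 + 912c^2 + 568c + 144,
and factoring out 4 leaves 4(64c^4 + 192c^3 + 228c^2 + 142c + 36).

4(64c^4 + 192c^3 + 228c^2 + 142c + 36)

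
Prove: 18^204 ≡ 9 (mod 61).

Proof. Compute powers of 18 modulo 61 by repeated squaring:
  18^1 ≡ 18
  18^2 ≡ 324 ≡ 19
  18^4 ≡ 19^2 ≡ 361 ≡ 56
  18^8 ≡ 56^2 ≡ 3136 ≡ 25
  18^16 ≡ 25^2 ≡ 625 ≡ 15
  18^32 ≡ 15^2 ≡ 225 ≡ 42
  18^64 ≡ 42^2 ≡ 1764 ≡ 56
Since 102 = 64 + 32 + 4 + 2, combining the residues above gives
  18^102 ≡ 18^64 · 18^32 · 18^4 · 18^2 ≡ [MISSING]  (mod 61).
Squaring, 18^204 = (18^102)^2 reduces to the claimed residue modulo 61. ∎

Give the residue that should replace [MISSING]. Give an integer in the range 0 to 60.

3

Multiply the listed residues: 56 · 42 · 56 · 19 = 2352 → 131712 → 2502528.
Reducing modulo 61: 2502528 = 41025·61 + 3, so 18^102 ≡ 3.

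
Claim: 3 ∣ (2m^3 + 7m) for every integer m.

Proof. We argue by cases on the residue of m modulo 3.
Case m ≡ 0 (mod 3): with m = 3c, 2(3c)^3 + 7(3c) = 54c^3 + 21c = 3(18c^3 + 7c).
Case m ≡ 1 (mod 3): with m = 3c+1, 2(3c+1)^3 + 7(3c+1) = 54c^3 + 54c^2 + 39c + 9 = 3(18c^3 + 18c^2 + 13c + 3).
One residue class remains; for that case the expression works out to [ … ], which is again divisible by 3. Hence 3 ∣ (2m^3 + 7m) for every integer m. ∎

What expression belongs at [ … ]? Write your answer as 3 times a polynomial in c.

3(18c^3 + 36c^2 + 31c + 10)

The residues treated are {0, 1}, so the missing case is m ≡ 2 (mod 3); write m = 3c+2.
Then 2(3c+2)^3 + 7(3c+2) = 54c^3 + 108c^2 + 93c + 30 = 3(18c^3 + 36c^2 + 31c + 10).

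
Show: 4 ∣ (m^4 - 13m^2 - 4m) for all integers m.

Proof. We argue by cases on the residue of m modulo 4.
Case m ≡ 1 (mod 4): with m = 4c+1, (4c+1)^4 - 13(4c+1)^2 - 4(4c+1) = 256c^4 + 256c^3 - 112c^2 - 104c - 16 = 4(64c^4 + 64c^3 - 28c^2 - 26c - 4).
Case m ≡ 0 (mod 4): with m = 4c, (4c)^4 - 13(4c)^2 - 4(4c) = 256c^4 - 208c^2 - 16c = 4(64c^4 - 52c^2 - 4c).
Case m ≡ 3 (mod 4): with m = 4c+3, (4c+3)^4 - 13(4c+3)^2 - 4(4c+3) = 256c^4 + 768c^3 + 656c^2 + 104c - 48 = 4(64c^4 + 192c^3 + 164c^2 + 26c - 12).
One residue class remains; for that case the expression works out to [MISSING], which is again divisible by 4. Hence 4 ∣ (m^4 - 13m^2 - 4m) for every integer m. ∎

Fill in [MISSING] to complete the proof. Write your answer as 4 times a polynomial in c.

Only m ≡ 2 (mod 4) is unaccounted for. Put m = 4c+2:
(4c+2)^4 - 13(4c+2)^2 - 4(4c+2) expands to 256c^4 + 512c^3 + 176c^2 - 96c - 44,
and factoring out 4 leaves 4(64c^4 + 128c^3 + 44c^2 - 24c - 11).

4(64c^4 + 128c^3 + 44c^2 - 24c - 11)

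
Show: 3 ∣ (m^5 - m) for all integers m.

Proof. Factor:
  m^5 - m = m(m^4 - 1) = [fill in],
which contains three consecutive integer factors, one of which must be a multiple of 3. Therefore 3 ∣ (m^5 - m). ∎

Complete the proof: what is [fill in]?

m^4 - 1 = (m^2 - 1)(m^2 + 1), and m^2 - 1 = (m-1)(m+1).
So m(m^4 - 1) = (m - 1)m(m + 1)(m^2 + 1).

(m - 1)m(m + 1)(m^2 + 1)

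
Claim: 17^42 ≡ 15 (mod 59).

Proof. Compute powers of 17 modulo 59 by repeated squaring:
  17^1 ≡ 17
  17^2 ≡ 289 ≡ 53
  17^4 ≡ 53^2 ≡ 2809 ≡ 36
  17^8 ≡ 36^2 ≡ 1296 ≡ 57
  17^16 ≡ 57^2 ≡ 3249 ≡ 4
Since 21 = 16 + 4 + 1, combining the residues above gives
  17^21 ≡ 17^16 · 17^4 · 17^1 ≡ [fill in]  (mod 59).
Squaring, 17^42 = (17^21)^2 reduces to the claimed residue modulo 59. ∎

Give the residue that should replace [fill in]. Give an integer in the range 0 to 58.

29

17^16 · 17^4 · 17^1 ≡ 4 · 36 · 17 = 2448.
2448 mod 59 = 29, so 17^21 ≡ 29 (mod 59).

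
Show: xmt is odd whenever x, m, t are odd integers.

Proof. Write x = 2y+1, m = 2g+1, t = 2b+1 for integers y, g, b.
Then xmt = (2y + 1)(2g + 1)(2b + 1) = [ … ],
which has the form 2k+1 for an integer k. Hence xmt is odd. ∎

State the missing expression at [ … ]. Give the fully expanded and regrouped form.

2(4bgy + 2bg + 2by + b + 2gy + g + y) + 1

(2y + 1)(2g + 1)(2b + 1) = 8bgy + 4bg + 4by + 2b + 4gy + 2g + 2y + 1
= 2(4bgy + 2bg + 2by + b + 2gy + g + y) + 1.
Since 4bgy + 2bg + 2by + b + 2gy + g + y is an integer, the product is of the form 2k+1 for an integer k.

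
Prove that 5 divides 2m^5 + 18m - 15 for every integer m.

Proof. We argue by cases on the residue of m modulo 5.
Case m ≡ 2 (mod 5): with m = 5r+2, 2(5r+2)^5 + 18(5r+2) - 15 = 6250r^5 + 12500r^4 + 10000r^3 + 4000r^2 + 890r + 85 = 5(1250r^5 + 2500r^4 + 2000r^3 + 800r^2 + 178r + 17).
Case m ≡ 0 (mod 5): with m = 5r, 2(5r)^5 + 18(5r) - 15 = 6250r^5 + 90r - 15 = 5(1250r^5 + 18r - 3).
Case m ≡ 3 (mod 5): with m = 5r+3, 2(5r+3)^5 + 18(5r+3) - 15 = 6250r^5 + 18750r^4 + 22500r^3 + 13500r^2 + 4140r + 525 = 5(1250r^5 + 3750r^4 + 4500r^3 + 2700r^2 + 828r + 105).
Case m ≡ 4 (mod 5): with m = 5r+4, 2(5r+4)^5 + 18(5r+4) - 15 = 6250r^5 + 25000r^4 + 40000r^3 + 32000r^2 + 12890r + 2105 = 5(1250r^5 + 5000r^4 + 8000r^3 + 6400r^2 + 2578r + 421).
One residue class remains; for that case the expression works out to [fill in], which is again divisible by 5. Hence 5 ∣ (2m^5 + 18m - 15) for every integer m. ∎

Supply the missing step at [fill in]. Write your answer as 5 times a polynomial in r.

Only m ≡ 1 (mod 5) is unaccounted for. Put m = 5r+1:
2(5r+1)^5 + 18(5r+1) - 15 expands to 6250r^5 + 6250r^4 + 2500r^3 + 500r^2 + 140r + 5,
and factoring out 5 leaves 5(1250r^5 + 1250r^4 + 500r^3 + 100r^2 + 28r + 1).

5(1250r^5 + 1250r^4 + 500r^3 + 100r^2 + 28r + 1)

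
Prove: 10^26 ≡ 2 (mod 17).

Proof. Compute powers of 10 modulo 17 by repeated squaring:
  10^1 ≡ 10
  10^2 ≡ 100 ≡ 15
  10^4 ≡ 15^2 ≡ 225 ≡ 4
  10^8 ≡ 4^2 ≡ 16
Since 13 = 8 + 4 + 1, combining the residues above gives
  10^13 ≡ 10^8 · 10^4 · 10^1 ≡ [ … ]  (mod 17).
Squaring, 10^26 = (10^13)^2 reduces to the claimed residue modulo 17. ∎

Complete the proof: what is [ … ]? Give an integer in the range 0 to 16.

10^8 · 10^4 · 10^1 ≡ 16 · 4 · 10 = 640.
640 mod 17 = 11, so 10^13 ≡ 11 (mod 17).

11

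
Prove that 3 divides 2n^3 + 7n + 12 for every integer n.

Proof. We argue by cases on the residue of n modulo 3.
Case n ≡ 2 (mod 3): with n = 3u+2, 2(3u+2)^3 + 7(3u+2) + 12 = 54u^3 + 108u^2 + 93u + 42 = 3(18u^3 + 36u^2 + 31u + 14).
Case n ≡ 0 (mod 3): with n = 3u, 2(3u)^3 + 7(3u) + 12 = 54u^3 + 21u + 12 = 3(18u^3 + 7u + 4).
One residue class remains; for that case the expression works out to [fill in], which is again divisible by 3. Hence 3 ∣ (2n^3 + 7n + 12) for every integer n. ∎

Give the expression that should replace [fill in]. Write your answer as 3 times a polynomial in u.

3(18u^3 + 18u^2 + 13u + 7)

The residues treated are {2, 0}, so the missing case is n ≡ 1 (mod 3); write n = 3u+1.
Then 2(3u+1)^3 + 7(3u+1) + 12 = 54u^3 + 54u^2 + 39u + 21 = 3(18u^3 + 18u^2 + 13u + 7).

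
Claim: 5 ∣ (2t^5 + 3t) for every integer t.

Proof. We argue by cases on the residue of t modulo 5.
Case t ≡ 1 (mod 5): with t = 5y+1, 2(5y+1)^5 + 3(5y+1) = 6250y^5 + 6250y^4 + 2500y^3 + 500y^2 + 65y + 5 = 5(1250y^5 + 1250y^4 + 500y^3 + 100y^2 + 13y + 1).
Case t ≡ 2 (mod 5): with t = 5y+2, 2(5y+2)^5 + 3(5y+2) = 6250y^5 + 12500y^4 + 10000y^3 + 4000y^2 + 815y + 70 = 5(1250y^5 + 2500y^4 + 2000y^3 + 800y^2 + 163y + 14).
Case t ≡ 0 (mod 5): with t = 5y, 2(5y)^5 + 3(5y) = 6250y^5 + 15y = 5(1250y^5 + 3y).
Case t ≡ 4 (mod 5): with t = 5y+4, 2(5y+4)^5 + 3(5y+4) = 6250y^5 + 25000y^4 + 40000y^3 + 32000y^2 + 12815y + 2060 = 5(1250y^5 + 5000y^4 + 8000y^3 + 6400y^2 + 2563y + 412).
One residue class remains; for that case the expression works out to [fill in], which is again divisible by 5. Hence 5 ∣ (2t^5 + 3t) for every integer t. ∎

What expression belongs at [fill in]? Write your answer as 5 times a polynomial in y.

5(1250y^5 + 3750y^4 + 4500y^3 + 2700y^2 + 813y + 99)

The residues treated are {1, 2, 0, 4}, so the missing case is t ≡ 3 (mod 5); write t = 5y+3.
Then 2(5y+3)^5 + 3(5y+3) = 6250y^5 + 18750y^4 + 22500y^3 + 13500y^2 + 4065y + 495 = 5(1250y^5 + 3750y^4 + 4500y^3 + 2700y^2 + 813y + 99).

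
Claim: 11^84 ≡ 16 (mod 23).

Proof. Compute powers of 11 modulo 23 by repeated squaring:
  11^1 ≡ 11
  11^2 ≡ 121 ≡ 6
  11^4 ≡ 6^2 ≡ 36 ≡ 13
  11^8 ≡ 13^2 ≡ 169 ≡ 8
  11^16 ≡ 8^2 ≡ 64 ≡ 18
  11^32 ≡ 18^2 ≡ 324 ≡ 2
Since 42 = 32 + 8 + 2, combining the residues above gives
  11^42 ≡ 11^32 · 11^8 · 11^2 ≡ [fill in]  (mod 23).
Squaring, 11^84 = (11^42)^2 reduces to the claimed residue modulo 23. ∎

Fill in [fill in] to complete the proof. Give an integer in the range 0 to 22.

11^32 · 11^8 · 11^2 ≡ 2 · 8 · 6 = 96.
96 mod 23 = 4, so 11^42 ≡ 4 (mod 23).

4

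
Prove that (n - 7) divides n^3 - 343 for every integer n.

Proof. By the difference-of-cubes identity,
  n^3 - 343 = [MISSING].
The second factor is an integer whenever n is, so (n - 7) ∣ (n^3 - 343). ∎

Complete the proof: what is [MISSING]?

a^3 - b^3 = (a - b)(a^2 + ab + b^2). With a = n, b = 7:
n^3 - 343 = (n - 7)(n^2 + 7n + 49).

(n - 7)(n^2 + 7n + 49)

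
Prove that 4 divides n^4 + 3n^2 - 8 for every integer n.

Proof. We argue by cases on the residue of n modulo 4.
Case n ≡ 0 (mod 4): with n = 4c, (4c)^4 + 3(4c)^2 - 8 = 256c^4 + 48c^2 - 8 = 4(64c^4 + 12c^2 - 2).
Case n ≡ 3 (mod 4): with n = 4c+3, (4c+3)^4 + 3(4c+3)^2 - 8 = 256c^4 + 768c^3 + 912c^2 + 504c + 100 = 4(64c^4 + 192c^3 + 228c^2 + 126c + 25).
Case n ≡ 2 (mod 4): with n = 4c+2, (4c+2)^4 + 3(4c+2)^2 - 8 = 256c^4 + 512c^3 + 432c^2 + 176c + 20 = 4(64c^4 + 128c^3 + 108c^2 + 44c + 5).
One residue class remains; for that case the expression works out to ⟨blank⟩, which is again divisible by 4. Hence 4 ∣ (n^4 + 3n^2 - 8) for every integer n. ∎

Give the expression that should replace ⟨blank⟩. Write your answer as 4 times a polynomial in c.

The residues treated are {0, 3, 2}, so the missing case is n ≡ 1 (mod 4); write n = 4c+1.
Then (4c+1)^4 + 3(4c+1)^2 - 8 = 256c^4 + 256c^3 + 144c^2 + 40c - 4 = 4(64c^4 + 64c^3 + 36c^2 + 10c - 1).

4(64c^4 + 64c^3 + 36c^2 + 10c - 1)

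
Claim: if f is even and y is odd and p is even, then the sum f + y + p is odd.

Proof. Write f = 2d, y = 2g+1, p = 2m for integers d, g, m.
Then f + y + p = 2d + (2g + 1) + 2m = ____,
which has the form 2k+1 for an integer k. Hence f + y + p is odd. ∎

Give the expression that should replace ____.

Expanding: 2d + (2g + 1) + 2m = 2d + 2g + 2m + 1.
Every term except the constant is even, so this is 2(d + g + m) + 1,
and d + g + m ∈ ℤ gives the required form.

2(d + g + m) + 1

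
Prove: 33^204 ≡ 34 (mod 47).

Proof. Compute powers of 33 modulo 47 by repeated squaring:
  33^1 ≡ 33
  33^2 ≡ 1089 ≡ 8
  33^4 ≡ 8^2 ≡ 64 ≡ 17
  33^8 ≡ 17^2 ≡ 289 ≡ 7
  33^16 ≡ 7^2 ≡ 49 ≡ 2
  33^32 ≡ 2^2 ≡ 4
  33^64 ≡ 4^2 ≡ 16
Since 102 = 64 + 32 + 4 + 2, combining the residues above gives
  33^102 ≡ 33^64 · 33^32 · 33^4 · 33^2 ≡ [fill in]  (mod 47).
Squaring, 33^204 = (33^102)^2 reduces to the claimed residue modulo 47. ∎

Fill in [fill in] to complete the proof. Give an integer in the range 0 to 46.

9

Multiply the listed residues: 16 · 4 · 17 · 8 = 64 → 1088 → 8704.
Reducing modulo 47: 8704 = 185·47 + 9, so 33^102 ≡ 9.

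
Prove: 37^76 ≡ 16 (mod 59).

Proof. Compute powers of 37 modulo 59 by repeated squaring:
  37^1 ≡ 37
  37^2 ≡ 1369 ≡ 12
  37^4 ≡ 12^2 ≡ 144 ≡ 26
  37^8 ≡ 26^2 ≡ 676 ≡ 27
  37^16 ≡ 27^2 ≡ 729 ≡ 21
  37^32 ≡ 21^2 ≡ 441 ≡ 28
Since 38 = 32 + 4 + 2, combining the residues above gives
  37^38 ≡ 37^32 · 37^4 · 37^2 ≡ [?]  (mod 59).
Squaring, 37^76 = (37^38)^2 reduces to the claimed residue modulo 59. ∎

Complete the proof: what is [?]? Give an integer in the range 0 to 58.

4

37^32 · 37^4 · 37^2 ≡ 28 · 26 · 12 = 8736.
8736 mod 59 = 4, so 37^38 ≡ 4 (mod 59).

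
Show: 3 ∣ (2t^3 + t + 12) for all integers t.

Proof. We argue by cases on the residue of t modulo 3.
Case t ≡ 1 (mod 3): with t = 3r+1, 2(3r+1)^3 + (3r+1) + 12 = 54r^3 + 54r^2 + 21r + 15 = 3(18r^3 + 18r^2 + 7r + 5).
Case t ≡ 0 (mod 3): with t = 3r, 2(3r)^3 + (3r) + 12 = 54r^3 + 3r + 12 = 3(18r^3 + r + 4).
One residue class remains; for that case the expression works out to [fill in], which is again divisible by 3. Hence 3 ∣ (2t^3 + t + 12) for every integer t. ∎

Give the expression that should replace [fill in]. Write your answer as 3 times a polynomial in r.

3(18r^3 + 36r^2 + 25r + 10)

Only t ≡ 2 (mod 3) is unaccounted for. Put t = 3r+2:
2(3r+2)^3 + (3r+2) + 12 expands to 54r^3 + 108r^2 + 75r + 30,
and factoring out 3 leaves 3(18r^3 + 36r^2 + 25r + 10).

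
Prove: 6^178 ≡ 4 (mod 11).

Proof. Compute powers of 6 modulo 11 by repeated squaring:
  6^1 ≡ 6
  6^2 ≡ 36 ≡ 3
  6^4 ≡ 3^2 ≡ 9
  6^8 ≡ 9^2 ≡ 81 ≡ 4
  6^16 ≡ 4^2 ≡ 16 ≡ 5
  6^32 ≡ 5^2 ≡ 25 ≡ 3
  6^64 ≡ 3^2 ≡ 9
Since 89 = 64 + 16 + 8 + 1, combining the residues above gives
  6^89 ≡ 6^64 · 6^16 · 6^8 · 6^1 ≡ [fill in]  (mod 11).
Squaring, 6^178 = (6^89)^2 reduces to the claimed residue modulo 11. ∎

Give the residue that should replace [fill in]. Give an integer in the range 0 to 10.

2

6^64 · 6^16 · 6^8 · 6^1 ≡ 9 · 5 · 4 · 6 = 1080.
1080 mod 11 = 2, so 6^89 ≡ 2 (mod 11).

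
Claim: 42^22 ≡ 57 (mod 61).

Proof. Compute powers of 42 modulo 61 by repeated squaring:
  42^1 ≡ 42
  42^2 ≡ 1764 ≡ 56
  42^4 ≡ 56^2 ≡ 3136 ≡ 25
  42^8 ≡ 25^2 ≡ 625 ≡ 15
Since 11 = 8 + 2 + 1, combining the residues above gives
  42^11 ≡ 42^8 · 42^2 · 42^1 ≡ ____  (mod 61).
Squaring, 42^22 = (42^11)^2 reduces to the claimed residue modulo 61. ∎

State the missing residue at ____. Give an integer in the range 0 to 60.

42^8 · 42^2 · 42^1 ≡ 15 · 56 · 42 = 35280.
35280 mod 61 = 22, so 42^11 ≡ 22 (mod 61).

22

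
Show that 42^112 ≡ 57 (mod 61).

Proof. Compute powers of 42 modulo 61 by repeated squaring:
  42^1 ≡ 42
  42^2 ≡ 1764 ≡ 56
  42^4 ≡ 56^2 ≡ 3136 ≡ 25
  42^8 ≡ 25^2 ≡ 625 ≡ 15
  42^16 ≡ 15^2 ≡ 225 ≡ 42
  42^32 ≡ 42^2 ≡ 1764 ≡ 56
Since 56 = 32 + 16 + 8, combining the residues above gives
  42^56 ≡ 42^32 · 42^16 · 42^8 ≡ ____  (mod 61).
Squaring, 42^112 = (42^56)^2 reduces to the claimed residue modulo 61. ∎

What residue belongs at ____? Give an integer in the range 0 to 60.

Multiply the listed residues: 56 · 42 · 15 = 2352 → 35280.
Reducing modulo 61: 35280 = 578·61 + 22, so 42^56 ≡ 22.

22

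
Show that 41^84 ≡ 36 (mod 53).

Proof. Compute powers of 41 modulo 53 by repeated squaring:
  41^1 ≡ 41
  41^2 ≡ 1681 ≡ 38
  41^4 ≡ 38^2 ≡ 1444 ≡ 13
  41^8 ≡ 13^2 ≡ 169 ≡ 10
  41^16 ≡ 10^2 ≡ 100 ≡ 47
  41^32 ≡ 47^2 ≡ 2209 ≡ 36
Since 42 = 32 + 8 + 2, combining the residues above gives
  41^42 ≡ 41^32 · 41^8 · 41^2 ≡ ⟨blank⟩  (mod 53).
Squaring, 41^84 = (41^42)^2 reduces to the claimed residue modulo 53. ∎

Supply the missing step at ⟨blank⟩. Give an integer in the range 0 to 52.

6

Multiply the listed residues: 36 · 10 · 38 = 360 → 13680.
Reducing modulo 53: 13680 = 258·53 + 6, so 41^42 ≡ 6.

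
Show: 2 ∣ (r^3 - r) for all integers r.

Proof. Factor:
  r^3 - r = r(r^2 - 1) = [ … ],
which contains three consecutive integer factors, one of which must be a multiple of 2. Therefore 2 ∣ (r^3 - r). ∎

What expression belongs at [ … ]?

(r - 1)r(r + 1)

r(r^2 - 1) = r(r - 1)(r + 1) = (r - 1)r(r + 1).
These three factors are consecutive integers, so their product is divisible by 2.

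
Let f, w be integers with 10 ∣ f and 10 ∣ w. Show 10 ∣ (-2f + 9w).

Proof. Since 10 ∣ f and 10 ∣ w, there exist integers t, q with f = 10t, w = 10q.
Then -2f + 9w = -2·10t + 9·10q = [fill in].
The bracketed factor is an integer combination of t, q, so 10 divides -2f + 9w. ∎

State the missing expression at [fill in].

Each term has a factor of 10: -2·10t + 9·10q = 10·(9q - 2t).
Since 9q - 2t is an integer, 10 ∣ (-2f + 9w).

10(9q - 2t)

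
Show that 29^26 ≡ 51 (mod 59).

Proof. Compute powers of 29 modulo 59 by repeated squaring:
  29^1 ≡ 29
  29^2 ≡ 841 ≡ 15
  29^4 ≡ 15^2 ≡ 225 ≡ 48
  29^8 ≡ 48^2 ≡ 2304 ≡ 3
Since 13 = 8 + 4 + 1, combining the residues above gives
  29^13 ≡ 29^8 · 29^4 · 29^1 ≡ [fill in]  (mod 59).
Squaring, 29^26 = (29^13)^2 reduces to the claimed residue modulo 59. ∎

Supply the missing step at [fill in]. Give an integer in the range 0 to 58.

46

Multiply the listed residues: 3 · 48 · 29 = 144 → 4176.
Reducing modulo 59: 4176 = 70·59 + 46, so 29^13 ≡ 46.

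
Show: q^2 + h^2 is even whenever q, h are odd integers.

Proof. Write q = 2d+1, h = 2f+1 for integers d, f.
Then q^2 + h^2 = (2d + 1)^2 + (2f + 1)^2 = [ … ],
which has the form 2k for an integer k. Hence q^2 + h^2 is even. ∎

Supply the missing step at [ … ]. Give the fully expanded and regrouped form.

2(2d^2 + 2d + 2f^2 + 2f + 1)

(2d + 1)^2 + (2f + 1)^2 = 4d^2 + 4d + 4f^2 + 4f + 2
= 2(2d^2 + 2d + 2f^2 + 2f + 1).
Since 2d^2 + 2d + 2f^2 + 2f + 1 is an integer, the sum of squares is of the form 2k for an integer k.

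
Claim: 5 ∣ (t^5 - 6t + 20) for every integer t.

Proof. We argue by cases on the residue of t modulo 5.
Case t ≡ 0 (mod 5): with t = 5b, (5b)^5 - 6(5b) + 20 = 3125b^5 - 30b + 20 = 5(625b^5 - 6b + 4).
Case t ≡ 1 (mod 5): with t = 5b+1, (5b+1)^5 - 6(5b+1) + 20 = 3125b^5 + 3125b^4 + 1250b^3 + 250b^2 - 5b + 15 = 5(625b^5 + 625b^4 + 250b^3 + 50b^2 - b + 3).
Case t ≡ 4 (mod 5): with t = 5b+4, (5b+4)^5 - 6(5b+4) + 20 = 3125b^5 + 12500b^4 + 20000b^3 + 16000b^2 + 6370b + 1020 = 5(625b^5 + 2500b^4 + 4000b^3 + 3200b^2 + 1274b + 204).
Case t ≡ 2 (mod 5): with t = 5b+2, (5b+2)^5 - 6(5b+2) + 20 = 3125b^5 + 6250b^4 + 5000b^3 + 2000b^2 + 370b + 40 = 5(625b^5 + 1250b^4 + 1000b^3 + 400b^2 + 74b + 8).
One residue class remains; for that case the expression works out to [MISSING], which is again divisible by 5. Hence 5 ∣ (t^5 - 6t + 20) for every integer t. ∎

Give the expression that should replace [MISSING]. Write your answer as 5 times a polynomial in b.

Only t ≡ 3 (mod 5) is unaccounted for. Put t = 5b+3:
(5b+3)^5 - 6(5b+3) + 20 expands to 3125b^5 + 9375b^4 + 11250b^3 + 6750b^2 + 1995b + 245,
and factoring out 5 leaves 5(625b^5 + 1875b^4 + 2250b^3 + 1350b^2 + 399b + 49).

5(625b^5 + 1875b^4 + 2250b^3 + 1350b^2 + 399b + 49)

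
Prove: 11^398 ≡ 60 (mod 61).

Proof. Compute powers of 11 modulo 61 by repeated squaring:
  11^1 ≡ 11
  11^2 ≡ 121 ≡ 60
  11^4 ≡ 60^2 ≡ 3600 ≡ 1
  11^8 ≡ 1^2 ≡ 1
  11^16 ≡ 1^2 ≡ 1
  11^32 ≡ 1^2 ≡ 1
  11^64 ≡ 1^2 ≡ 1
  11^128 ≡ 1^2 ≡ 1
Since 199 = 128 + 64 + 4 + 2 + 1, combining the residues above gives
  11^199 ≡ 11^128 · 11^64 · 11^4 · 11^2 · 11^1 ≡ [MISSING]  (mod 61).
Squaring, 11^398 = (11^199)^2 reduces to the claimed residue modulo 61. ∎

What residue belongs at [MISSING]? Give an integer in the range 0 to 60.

50

11^128 · 11^64 · 11^4 · 11^2 · 11^1 ≡ 1 · 1 · 1 · 60 · 11 = 660.
660 mod 61 = 50, so 11^199 ≡ 50 (mod 61).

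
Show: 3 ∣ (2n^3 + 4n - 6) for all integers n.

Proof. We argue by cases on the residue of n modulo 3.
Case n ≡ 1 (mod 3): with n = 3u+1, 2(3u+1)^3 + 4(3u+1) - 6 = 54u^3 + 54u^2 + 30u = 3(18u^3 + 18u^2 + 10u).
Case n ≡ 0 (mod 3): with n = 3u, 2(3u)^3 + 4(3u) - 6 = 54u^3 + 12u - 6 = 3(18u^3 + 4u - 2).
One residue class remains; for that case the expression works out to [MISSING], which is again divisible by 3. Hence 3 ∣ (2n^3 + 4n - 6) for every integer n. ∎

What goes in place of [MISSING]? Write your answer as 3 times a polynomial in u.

The residues treated are {1, 0}, so the missing case is n ≡ 2 (mod 3); write n = 3u+2.
Then 2(3u+2)^3 + 4(3u+2) - 6 = 54u^3 + 108u^2 + 84u + 18 = 3(18u^3 + 36u^2 + 28u + 6).

3(18u^3 + 36u^2 + 28u + 6)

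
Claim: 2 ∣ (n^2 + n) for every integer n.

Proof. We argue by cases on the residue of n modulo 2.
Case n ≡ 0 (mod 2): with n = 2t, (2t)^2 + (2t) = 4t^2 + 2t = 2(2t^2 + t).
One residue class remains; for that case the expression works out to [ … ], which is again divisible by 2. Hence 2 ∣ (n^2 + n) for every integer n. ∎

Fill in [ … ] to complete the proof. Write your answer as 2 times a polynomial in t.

The residues treated are {0}, so the missing case is n ≡ 1 (mod 2); write n = 2t+1.
Then (2t+1)^2 + (2t+1) = 4t^2 + 6t + 2 = 2(2t^2 + 3t + 1).

2(2t^2 + 3t + 1)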